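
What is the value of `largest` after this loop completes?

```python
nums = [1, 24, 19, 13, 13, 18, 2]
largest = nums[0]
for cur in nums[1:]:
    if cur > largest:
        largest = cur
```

Maximum of [1, 24, 19, 13, 13, 18, 2]
`largest` takes the values: 1 → 24

Answer: 24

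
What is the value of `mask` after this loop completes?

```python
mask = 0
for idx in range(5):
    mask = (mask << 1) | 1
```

Build 5 consecutive 1-bits: 0b11111
`mask` takes the values: 0 → 1 → 3 → 7 → 15 → 31

Answer: 31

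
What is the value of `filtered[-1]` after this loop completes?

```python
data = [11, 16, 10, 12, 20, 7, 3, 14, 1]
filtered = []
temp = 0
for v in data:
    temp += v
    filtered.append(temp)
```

Cumulative sum ends at 94
`filtered` takes the values: [] → [11] → [11, 27] → [11, 27, 37] → [11, 27, 37, 49] → [11, 27, 37, 49, 69] → [11, 27, 37, 49, 69, 76] → [11, 27, 37, 49, 69, 76, 79] → [11, 27, 37, 49, 69, 76, 79, 93] → [11, 27, 37, 49, 69, 76, 79, 93, 94]
So `filtered[-1]` = 94

Answer: 94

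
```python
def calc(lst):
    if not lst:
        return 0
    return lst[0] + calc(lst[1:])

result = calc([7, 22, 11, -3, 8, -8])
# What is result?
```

7 + 22 + 11 + (-3) + 8 + (-8) + 0 = 37

Answer: 37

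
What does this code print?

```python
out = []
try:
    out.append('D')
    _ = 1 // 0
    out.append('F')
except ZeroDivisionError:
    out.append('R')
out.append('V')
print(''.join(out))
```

Execution trace: 'D' (try body) → 'R' (except ZeroDivisionError) → 'V' (after the try/except). Output: DRV

Answer: DRV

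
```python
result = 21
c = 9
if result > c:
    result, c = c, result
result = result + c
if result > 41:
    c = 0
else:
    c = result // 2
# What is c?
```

Trace:
`result = 21` → result = 21
`c = 9` → c = 9
`if result > c: ...` → result > c is True → result = 9; c = 21
`result = result + c` → result = 30
`if result > 41: ...` → result > 41 is False, take else branch → c = 15
So c = 15

Answer: 15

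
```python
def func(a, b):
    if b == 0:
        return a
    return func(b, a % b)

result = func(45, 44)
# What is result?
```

func(45, 44) -> func(44, 1) -> func(1, 0) -> 1

Answer: 1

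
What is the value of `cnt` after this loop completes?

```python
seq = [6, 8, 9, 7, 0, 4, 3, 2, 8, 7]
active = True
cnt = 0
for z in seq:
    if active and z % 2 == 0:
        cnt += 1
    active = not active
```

Count even values at even positions
`cnt` takes the values: 0 → 1 → 2 → 3

Answer: 3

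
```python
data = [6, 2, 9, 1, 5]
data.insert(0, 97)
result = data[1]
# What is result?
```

Trace:
`data = [6, 2, 9, 1, 5]` → data = [6, 2, 9, 1, 5]
`data.insert(0, 97)` → data = [97, 6, 2, 9, 1, 5]
`result = data[1]` → result = 6
So result = 6

Answer: 6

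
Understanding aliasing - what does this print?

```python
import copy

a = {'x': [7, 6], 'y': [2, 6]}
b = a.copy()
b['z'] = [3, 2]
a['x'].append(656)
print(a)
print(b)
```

Key concept: shallow copy of dict with mutable values.
Step by step:
`a = {'x': [7, 6], 'y': [2, 6]}` → a = {'x': [7, 6], 'y': [2, 6]}
`b = a.copy()` → b = {'x': [7, 6], 'y': [2, 6]}
`b['z'] = [3, 2]` → b = {'x': [7, 6], 'y': [2, 6], 'z': [3, 2]}
`a['x'].append(656)` → a = {'x': [7, 6, 656], 'y': [2, 6]}; b = {'x': [7, 6, 656], 'y': [2, 6], 'z': [3, 2]}
`print(a)` → prints {'x': [7, 6, 656], 'y': [2, 6]}
`print(b)` → prints {'x': [7, 6, 656], 'y': [2, 6], 'z': [3, 2]}

Answer:
{'x': [7, 6, 656], 'y': [2, 6]}
{'x': [7, 6, 656], 'y': [2, 6], 'z': [3, 2]}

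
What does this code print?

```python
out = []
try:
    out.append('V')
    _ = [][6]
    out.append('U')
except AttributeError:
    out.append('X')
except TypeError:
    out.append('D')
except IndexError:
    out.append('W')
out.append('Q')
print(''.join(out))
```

Execution trace: 'V' (try body) → 'W' (except IndexError) → 'Q' (after the try/except). Output: VWQ

Answer: VWQ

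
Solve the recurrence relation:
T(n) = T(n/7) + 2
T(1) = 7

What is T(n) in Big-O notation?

Each step divides n by 7 and adds 2. After log_7(n) steps we reach T(1)=7. So T(n) = 2·log_7(n) + 7 = O(log n).

Answer: O(log n)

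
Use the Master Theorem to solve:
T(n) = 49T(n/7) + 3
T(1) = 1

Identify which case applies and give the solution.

a=49, b=7, f(n)=3. log_7(49) = 2. Since c=0 < 2, Case 1 applies: T(n) = Θ(n^log_b(a)) = O(n^2).

Answer: O(n^2) - Case 1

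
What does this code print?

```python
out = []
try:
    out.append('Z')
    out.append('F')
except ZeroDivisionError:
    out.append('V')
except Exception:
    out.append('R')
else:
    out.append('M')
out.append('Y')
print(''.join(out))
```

Execution trace: 'Z' (try body) → 'F' (try body, no exception) → 'M' (else) → 'Y' (after the try/except). Output: ZFMY

Answer: ZFMY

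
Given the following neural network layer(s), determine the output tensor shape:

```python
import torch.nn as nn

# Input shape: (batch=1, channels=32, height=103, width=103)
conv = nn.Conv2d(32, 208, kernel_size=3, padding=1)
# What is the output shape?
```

Input: (1, 32, 103, 103) -> Output: (1, 208, 103, 103)

Answer: (1, 208, 103, 103)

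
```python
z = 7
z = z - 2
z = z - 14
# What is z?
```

Trace:
`z = 7` → z = 7
`z = z - 2` → z = 5
`z = z - 14` → z = -9
So z = -9

Answer: -9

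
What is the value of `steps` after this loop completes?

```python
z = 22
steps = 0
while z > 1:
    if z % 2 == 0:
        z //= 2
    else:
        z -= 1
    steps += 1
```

Steps to reduce 22 to 1
`steps` takes the values: 0 → 1 → 2 → 3 → 4 → 5 → 6

Answer: 6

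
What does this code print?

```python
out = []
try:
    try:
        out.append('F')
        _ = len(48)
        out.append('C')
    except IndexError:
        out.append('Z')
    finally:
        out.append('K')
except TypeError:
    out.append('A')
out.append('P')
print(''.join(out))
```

Execution trace: 'F' (try body) → 'K' (finally) → 'A' (outer except TypeError) → 'P' (after the try/except). Output: FKAP

Answer: FKAP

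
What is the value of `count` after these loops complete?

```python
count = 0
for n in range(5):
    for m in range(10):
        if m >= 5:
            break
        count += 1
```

Inner breaks at 5, outer runs 5 times
`count` takes the values: 0 → 1 → 2 → 3 → 4 → 5 → 6 → 7 → 8 → 9 → 10 → 11 → 12 → 13 → 14 → 15 → 16 → 17 → 18 → 19 → 20 → 21 → 22 → 23 → 24 → 25

Answer: 25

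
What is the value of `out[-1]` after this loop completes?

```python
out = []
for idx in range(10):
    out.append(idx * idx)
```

Last element of squares 0 to 9
`out` takes the values: [] → [0] → [0, 1] → [0, 1, 4] → [0, 1, 4, 9] → [0, 1, 4, 9, 16] → [0, 1, 4, 9, 16, 25] → [0, 1, 4, 9, 16, 25, 36] → [0, 1, 4, 9, 16, 25, 36, 49] → [0, 1, 4, 9, 16, 25, 36, 49, 64] → [0, 1, 4, 9, 16, 25, 36, 49, 64, 81]
So `out[-1]` = 81

Answer: 81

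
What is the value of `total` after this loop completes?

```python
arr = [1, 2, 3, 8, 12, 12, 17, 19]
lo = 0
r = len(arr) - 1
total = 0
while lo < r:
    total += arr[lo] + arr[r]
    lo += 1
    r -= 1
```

Sum of pairs from ends
`total` takes the values: 0 → 20 → 39 → 54 → 74

Answer: 74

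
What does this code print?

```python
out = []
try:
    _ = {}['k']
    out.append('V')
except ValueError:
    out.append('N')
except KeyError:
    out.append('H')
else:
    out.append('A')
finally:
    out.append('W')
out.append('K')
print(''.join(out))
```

Execution trace: 'H' (except KeyError) → 'W' (finally) → 'K' (after the try/except). Output: HWK

Answer: HWK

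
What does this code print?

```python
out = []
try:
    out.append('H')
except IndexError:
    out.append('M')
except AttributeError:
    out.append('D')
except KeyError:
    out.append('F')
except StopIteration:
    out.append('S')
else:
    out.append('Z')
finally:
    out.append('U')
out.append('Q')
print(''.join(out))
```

Execution trace: 'H' (try body, no exception) → 'Z' (else) → 'U' (finally) → 'Q' (after the try/except). Output: HZUQ

Answer: HZUQ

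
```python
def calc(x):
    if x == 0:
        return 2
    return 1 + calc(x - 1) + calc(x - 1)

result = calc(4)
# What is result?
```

calc(x) = 1 + 2·calc(x-1), calc(0)=2. Closed form: (2+1)·2^4 - 1 = 47.

Answer: 47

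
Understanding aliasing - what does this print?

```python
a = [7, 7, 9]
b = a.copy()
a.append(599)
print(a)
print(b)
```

Key concept: list.copy() creates independent copy.
Step by step:
`a = [7, 7, 9]` → a = [7, 7, 9]
`b = a.copy()` → b = [7, 7, 9]
`a.append(599)` → a = [7, 7, 9, 599]
`print(a)` → prints [7, 7, 9, 599]
`print(b)` → prints [7, 7, 9]

Answer:
[7, 7, 9, 599]
[7, 7, 9]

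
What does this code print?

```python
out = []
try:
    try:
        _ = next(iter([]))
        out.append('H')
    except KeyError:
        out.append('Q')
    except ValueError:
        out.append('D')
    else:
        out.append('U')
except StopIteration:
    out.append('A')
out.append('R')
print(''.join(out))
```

Execution trace: 'A' (outer except StopIteration) → 'R' (after the try/except). Output: AR

Answer: AR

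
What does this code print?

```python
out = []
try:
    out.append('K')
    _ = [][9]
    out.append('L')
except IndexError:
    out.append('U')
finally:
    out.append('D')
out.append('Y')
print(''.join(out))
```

Execution trace: 'K' (try body) → 'U' (except IndexError) → 'D' (finally) → 'Y' (after the try/except). Output: KUDY

Answer: KUDY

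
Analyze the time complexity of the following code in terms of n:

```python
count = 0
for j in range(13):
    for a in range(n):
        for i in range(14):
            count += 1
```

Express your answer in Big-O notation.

Each loop level contributes: 1 × n × 1. Multiplying the contributions gives O(n).

Answer: O(n)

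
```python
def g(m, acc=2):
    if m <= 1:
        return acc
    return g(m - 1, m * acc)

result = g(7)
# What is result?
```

Accumulator trace (n, acc): (7, 2) -> (6, 14) -> (5, 84) -> (4, 420) -> (3, 1680) -> (2, 5040) -> (1, 10080) -> return 10080

Answer: 10080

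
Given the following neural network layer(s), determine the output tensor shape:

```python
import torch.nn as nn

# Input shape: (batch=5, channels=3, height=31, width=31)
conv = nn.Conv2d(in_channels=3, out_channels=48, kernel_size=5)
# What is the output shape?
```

Input: (5, 3, 31, 31) -> Output: (5, 48, 27, 27)

Answer: (5, 48, 27, 27)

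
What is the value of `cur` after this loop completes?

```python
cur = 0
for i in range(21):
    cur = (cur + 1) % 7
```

Increment mod 7, 21 times = 0
`cur` takes the values: 0 → 1 → 2 → 3 → 4 → 5 → 6 → 0 → 1 → 2 → 3 → 4 → 5 → 6 → 0 → 1 → 2 → 3 → 4 → 5 → 6 → 0

Answer: 0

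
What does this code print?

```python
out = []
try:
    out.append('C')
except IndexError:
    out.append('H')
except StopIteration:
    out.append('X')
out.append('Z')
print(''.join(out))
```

Execution trace: 'C' (try body, no exception) → 'Z' (after the try/except). Output: CZ

Answer: CZ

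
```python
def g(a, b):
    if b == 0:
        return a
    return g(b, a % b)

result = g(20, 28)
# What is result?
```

g(20, 28) -> g(28, 20) -> g(20, 8) -> g(8, 4) -> g(4, 0) -> 4

Answer: 4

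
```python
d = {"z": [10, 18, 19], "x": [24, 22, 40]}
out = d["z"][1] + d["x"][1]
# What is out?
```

Trace:
`d = {"z": [10, 18, 19], "x": [24, 22, 40]}` → d = {'z': [10, 18, 19], 'x': [24, 22, 40]}
`out = d["z"][1] + d["x"][1]` → out = 40
So out = 40

Answer: 40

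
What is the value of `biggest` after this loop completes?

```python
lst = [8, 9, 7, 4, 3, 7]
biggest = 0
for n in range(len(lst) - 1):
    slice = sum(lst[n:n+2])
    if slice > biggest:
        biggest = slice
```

Max sum of 2-element window in [8, 9, 7, 4, 3, 7]
`biggest` takes the values: 0 → 17

Answer: 17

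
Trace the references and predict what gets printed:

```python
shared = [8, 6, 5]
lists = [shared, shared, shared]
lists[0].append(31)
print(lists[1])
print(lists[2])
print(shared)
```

Key concept: list of same reference.
Step by step:
`shared = [8, 6, 5]` → shared = [8, 6, 5]
`lists = [shared, shared, shared]` → lists = [[8, 6, 5], [8, 6, 5], [8, 6, 5]]
`lists[0].append(31)` → shared = [8, 6, 5, 31]; lists = [[8, 6, 5, 31], [8, 6, 5, 31], [8, 6, 5, 31]]
`print(lists[1])` → prints [8, 6, 5, 31]
`print(lists[2])` → prints [8, 6, 5, 31]
`print(shared)` → prints [8, 6, 5, 31]

Answer:
[8, 6, 5, 31]
[8, 6, 5, 31]
[8, 6, 5, 31]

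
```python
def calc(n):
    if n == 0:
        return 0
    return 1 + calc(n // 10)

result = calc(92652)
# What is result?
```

Count of digits of 92652: 5

Answer: 5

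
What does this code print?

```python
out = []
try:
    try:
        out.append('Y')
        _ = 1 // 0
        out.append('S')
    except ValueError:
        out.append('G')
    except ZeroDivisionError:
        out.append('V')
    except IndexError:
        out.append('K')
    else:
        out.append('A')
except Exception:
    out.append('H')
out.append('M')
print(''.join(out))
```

Execution trace: 'Y' (inner try body) → 'V' (inner except ZeroDivisionError) → 'M' (after the try/except). Output: YVM

Answer: YVM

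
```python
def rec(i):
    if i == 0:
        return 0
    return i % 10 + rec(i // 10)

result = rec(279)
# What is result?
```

Sum of digits of 279: 9 + 7 + 2 = 18

Answer: 18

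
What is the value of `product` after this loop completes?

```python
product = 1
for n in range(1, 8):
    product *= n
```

7! = 5040
`product` takes the values: 1 → 2 → 6 → 24 → 120 → 720 → 5040

Answer: 5040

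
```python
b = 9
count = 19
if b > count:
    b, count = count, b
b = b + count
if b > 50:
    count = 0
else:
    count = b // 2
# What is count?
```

Trace:
`b = 9` → b = 9
`count = 19` → count = 19
`if b > count: ...` → b > count is False → no variable changes
`b = b + count` → b = 28
`if b > 50: ...` → b > 50 is False, take else branch → count = 14
So count = 14

Answer: 14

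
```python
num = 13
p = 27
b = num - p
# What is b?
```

Trace:
`num = 13` → num = 13
`p = 27` → p = 27
`b = num - p` → b = -14
So b = -14

Answer: -14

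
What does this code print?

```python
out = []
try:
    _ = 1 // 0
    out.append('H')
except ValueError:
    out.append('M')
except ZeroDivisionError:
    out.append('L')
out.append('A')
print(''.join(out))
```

Execution trace: 'L' (except ZeroDivisionError) → 'A' (after the try/except). Output: LA

Answer: LA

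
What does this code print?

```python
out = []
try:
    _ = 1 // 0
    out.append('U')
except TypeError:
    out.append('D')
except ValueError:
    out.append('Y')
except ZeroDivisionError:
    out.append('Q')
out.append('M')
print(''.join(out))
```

Execution trace: 'Q' (except ZeroDivisionError) → 'M' (after the try/except). Output: QM

Answer: QM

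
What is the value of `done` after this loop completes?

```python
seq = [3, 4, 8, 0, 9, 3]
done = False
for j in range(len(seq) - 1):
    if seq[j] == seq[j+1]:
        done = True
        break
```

Check consecutive duplicates in [3, 4, 8, 0, 9, 3]
`done` takes the values: False

Answer: False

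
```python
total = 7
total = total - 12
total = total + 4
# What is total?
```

Trace:
`total = 7` → total = 7
`total = total - 12` → total = -5
`total = total + 4` → total = -1
So total = -1

Answer: -1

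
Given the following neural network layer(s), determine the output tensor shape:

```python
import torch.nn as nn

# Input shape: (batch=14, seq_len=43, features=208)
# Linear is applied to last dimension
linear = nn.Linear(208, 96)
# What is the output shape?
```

Input: (14, 43, 208) -> Output: (14, 43, 96)

Answer: (14, 43, 96)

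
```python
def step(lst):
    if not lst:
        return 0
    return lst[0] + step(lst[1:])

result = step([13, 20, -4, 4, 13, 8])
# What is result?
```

13 + 20 + (-4) + 4 + 13 + 8 + 0 = 54

Answer: 54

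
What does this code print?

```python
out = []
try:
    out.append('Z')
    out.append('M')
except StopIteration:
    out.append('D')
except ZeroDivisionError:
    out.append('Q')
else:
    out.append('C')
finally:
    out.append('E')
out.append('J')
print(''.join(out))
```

Execution trace: 'Z' (try body) → 'M' (try body, no exception) → 'C' (else) → 'E' (finally) → 'J' (after the try/except). Output: ZMCEJ

Answer: ZMCEJ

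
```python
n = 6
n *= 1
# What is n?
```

Trace:
`n = 6` → n = 6
`n *= 1` → n = 6
So n = 6

Answer: 6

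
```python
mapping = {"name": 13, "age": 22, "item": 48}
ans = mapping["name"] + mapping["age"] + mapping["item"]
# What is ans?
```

Trace:
`mapping = {"name": 13, "age": 22, "item": 48}` → mapping = {'name': 13, 'age': 22, 'item': 48}
`ans = mapping["name"] + mapping["age"] + mapping["item"]` → ans = 83
So ans = 83

Answer: 83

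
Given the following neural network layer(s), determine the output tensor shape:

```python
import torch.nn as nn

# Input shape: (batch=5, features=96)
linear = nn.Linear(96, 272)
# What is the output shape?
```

Input: (5, 96) -> Output: (5, 272)

Answer: (5, 272)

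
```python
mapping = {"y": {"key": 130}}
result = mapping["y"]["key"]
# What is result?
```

Trace:
`mapping = {"y": {"key": 130}}` → mapping = {'y': {'key': 130}}
`result = mapping["y"]["key"]` → result = 130
So result = 130

Answer: 130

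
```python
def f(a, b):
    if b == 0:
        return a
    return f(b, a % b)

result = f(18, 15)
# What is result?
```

f(18, 15) -> f(15, 3) -> f(3, 0) -> 3

Answer: 3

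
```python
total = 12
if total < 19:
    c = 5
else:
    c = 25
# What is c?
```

Trace:
`total = 12` → total = 12
`if total < 19: ...` → total < 19 is True → c = 5
So c = 5

Answer: 5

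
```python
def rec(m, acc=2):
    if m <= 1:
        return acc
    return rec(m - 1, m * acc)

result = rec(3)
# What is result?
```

Accumulator trace (n, acc): (3, 2) -> (2, 6) -> (1, 12) -> return 12

Answer: 12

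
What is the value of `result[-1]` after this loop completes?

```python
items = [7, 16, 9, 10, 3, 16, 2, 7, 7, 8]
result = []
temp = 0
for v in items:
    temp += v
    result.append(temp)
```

Cumulative sum ends at 85
`result` takes the values: [] → [7] → [7, 23] → [7, 23, 32] → [7, 23, 32, 42] → [7, 23, 32, 42, 45] → [7, 23, 32, 42, 45, 61] → [7, 23, 32, 42, 45, 61, 63] → [7, 23, 32, 42, 45, 61, 63, 70] → [7, 23, 32, 42, 45, 61, 63, 70, 77] → [7, 23, 32, 42, 45, 61, 63, 70, 77, 85]
So `result[-1]` = 85

Answer: 85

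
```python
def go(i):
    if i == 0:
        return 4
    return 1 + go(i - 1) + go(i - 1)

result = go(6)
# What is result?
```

go(i) = 1 + 2·go(i-1), go(0)=4. Closed form: (4+1)·2^6 - 1 = 319.

Answer: 319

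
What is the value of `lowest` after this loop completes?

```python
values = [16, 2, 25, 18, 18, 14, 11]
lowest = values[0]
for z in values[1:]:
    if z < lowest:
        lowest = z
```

Minimum of [16, 2, 25, 18, 18, 14, 11]
`lowest` takes the values: 16 → 2

Answer: 2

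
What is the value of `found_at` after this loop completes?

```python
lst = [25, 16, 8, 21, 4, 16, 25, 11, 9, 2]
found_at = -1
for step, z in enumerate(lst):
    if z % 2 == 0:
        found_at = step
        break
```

First even number index in [25, 16, 8, 21, 4, 16, 25, 11, 9, 2]
`found_at` takes the values: -1 → 1

Answer: 1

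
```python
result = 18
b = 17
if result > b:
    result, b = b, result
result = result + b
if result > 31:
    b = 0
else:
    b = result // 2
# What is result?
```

Trace:
`result = 18` → result = 18
`b = 17` → b = 17
`if result > b: ...` → result > b is True → result = 17; b = 18
`result = result + b` → result = 35
`if result > 31: ...` → result > 31 is True → b = 0
So result = 35

Answer: 35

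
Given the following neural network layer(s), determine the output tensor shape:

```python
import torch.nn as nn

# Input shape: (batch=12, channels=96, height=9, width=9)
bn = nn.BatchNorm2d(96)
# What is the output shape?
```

Input: (12, 96, 9, 9) -> Output: (12, 96, 9, 9)

Answer: (12, 96, 9, 9)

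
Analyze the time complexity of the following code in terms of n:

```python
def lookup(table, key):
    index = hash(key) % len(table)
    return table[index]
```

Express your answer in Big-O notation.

This is Hash table lookup (average case). Time complexity: O(1).

Answer: O(1)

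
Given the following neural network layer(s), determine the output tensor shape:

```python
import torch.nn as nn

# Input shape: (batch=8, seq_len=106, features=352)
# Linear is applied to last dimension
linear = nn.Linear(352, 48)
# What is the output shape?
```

Input: (8, 106, 352) -> Output: (8, 106, 48)

Answer: (8, 106, 48)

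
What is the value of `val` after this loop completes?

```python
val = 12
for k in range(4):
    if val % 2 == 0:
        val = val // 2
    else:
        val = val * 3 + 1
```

Collatz-style transformation from 12
`val` takes the values: 12 → 6 → 3 → 10 → 5

Answer: 5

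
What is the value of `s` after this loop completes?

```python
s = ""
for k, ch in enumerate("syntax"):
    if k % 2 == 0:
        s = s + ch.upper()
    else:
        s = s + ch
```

Uppercase even positions in 'syntax'
`s` takes the values: "" → "S" → "Sy" → "SyN" → "SyNt" → "SyNtA" → "SyNtAx"

Answer: "SyNtAx"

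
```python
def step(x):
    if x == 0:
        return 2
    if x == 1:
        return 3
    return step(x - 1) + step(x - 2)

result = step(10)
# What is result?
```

Build up from base cases: step(0)=2, step(1)=3, step(2)=5, step(3)=8, step(4)=13, step(5)=21, step(6)=34, ..., step(10)=233

Answer: 233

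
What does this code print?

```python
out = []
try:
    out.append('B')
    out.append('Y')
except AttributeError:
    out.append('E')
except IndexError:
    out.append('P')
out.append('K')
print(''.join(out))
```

Execution trace: 'B' (try body) → 'Y' (try body, no exception) → 'K' (after the try/except). Output: BYK

Answer: BYK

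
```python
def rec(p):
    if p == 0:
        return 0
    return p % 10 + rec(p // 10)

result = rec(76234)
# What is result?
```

Sum of digits of 76234: 4 + 3 + 2 + 6 + 7 = 22

Answer: 22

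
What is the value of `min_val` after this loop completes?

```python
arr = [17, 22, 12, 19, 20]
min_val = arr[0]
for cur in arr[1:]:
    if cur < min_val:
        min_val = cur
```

Minimum of [17, 22, 12, 19, 20]
`min_val` takes the values: 17 → 12

Answer: 12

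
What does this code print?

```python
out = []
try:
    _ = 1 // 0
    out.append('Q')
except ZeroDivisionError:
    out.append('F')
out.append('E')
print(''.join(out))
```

Execution trace: 'F' (except ZeroDivisionError) → 'E' (after the try/except). Output: FE

Answer: FE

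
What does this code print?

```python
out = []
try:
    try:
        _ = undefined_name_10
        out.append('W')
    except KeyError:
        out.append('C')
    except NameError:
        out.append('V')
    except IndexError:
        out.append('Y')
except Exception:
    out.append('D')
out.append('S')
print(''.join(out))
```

Execution trace: 'V' (inner except NameError) → 'S' (after the try/except). Output: VS

Answer: VS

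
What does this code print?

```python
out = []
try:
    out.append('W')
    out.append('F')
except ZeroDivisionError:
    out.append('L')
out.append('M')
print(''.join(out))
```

Execution trace: 'W' (try body) → 'F' (try body, no exception) → 'M' (after the try/except). Output: WFM

Answer: WFM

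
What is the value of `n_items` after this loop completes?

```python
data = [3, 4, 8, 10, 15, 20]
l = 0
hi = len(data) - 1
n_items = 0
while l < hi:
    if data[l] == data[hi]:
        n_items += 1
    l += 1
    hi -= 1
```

Count matching pairs from ends
`n_items` takes the values: 0

Answer: 0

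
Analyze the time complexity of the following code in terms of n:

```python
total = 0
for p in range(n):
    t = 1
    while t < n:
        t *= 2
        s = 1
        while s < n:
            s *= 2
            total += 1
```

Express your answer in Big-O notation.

Each loop level contributes: n × log n × log n. Multiplying the contributions gives O(n log² n).

Answer: O(n log² n)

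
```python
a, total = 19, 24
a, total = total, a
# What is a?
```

Trace:
`a, total = 19, 24` → a = 19; total = 24
`a, total = total, a` → a = 24; total = 19
So a = 24

Answer: 24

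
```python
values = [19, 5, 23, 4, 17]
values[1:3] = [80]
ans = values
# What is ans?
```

Trace:
`values = [19, 5, 23, 4, 17]` → values = [19, 5, 23, 4, 17]
`values[1:3] = [80]` → values = [19, 80, 4, 17]
`ans = values` → ans = [19, 80, 4, 17]
So ans = [19, 80, 4, 17]

Answer: [19, 80, 4, 17]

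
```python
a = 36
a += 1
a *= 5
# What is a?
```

Trace:
`a = 36` → a = 36
`a += 1` → a = 37
`a *= 5` → a = 185
So a = 185

Answer: 185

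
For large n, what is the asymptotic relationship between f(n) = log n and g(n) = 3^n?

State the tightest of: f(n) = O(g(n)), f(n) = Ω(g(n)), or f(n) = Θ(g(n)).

log n vs 3^n: f(n) = O(g(n)) but not Ω(g(n)) — 3^n grows strictly faster than log n.

Answer: f(n) = O(g(n)) but not Ω(g(n)) — 3^n grows strictly faster than log n.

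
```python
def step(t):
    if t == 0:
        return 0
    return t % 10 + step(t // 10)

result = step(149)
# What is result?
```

Sum of digits of 149: 9 + 4 + 1 = 14

Answer: 14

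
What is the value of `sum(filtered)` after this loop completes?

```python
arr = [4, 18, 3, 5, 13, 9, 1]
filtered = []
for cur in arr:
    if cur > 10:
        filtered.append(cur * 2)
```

Sum of doubled values > 10
`filtered` takes the values: [] → [36] → [36, 26]
So `sum(filtered)` = 62

Answer: 62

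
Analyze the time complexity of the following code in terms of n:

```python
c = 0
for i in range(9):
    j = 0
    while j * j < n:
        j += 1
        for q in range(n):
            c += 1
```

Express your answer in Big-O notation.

Each loop level contributes: 1 × √n × n. Multiplying the contributions gives O(n√n).

Answer: O(n√n)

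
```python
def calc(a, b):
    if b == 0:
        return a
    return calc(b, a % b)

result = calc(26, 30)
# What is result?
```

calc(26, 30) -> calc(30, 26) -> calc(26, 4) -> calc(4, 2) -> calc(2, 0) -> 2

Answer: 2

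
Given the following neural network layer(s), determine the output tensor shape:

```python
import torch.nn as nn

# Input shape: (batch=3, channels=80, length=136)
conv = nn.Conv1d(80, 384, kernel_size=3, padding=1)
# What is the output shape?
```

Input: (3, 80, 136) -> Output: (3, 384, 136)

Answer: (3, 384, 136)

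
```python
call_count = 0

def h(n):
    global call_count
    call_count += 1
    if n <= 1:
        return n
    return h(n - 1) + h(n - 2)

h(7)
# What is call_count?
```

Calls(n) = 1 + Calls(n-1) + Calls(n-2); Calls(0)=Calls(1)=1. For n=7 this gives 41.

Answer: 41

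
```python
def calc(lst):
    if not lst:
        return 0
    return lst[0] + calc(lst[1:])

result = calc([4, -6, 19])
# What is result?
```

4 + (-6) + 19 + 0 = 17

Answer: 17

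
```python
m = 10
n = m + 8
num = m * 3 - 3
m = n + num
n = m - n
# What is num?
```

Trace:
`m = 10` → m = 10
`n = m + 8` → n = 18
`num = m * 3 - 3` → num = 27
`m = n + num` → m = 45
`n = m - n` → n = 27
So num = 27

Answer: 27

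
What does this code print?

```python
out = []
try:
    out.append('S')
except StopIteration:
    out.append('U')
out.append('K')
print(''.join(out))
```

Execution trace: 'S' (try body, no exception) → 'K' (after the try/except). Output: SK

Answer: SK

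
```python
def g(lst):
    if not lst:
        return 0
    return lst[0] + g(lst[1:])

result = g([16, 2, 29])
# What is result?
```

16 + 2 + 29 + 0 = 47

Answer: 47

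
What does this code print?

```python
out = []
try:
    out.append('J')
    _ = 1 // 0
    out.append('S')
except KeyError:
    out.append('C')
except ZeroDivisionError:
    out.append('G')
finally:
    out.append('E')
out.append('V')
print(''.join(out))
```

Execution trace: 'J' (try body) → 'G' (except ZeroDivisionError) → 'E' (finally) → 'V' (after the try/except). Output: JGEV

Answer: JGEV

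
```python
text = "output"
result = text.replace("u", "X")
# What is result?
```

Trace:
`text = "output"` → text = 'output'
`result = text.replace("u", "X")` → result = 'oXtpXt'
So result = 'oXtpXt'

Answer: 'oXtpXt'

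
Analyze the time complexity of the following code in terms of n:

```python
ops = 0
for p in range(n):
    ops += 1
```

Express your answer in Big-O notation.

Each loop level contributes: n. Multiplying the contributions gives O(n).

Answer: O(n)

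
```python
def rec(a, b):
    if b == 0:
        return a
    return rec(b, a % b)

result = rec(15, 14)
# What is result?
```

rec(15, 14) -> rec(14, 1) -> rec(1, 0) -> 1

Answer: 1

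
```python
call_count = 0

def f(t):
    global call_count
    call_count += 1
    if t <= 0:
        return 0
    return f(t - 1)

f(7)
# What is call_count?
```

Linear recursion stepping by 1: 8 calls from t=7 down to ≤0.

Answer: 8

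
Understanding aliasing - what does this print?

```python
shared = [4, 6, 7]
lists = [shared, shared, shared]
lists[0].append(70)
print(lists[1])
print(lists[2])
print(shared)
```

Key concept: list of same reference.
Step by step:
`shared = [4, 6, 7]` → shared = [4, 6, 7]
`lists = [shared, shared, shared]` → lists = [[4, 6, 7], [4, 6, 7], [4, 6, 7]]
`lists[0].append(70)` → shared = [4, 6, 7, 70]; lists = [[4, 6, 7, 70], [4, 6, 7, 70], [4, 6, 7, 70]]
`print(lists[1])` → prints [4, 6, 7, 70]
`print(lists[2])` → prints [4, 6, 7, 70]
`print(shared)` → prints [4, 6, 7, 70]

Answer:
[4, 6, 7, 70]
[4, 6, 7, 70]
[4, 6, 7, 70]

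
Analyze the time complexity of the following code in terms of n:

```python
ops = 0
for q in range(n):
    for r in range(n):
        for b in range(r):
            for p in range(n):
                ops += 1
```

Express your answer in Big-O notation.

Each loop level contributes: n × n × n × n. Multiplying the contributions gives O(n^4).

Answer: O(n^4)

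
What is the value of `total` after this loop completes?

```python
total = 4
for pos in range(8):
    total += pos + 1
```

Start at 4, add 1 to 8 = 40
`total` takes the values: 4 → 5 → 7 → 10 → 14 → 19 → 25 → 32 → 40

Answer: 40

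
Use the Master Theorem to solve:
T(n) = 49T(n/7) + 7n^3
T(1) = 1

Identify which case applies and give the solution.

a=49, b=7, f(n)=7n^3. log_7(49) = 2. Since c=3 > 2 and the regularity condition holds (49(n/7)^3 = (49/7^3)n^3 with 49/7^3 < 1), Case 3 applies: T(n) = Θ(f(n)) = O(n^3).

Answer: O(n^3) - Case 3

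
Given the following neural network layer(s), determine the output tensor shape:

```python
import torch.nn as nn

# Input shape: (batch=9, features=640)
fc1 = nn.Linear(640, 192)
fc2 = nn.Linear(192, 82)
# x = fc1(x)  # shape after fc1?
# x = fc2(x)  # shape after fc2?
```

Input: (9, 640) -> after fc1: (9, 192) -> Output: (9, 82)

Answer: (9, 82)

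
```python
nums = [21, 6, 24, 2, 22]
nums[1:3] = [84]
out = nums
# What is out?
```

Trace:
`nums = [21, 6, 24, 2, 22]` → nums = [21, 6, 24, 2, 22]
`nums[1:3] = [84]` → nums = [21, 84, 2, 22]
`out = nums` → out = [21, 84, 2, 22]
So out = [21, 84, 2, 22]

Answer: [21, 84, 2, 22]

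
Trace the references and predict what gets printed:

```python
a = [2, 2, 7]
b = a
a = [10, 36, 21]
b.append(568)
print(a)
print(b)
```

Key concept: rebinding vs mutation: a is rebound to a new list, b still points at the original.
Step by step:
`a = [2, 2, 7]` → a = [2, 2, 7]
`b = a` → b = [2, 2, 7] (same object as a)
`a = [10, 36, 21]` → a = [10, 36, 21]
`b.append(568)` → b = [2, 2, 7, 568]
`print(a)` → prints [10, 36, 21]
`print(b)` → prints [2, 2, 7, 568]

Answer:
[10, 36, 21]
[2, 2, 7, 568]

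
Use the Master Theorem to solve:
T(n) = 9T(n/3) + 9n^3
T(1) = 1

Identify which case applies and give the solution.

a=9, b=3, f(n)=9n^3. log_3(9) = 2. Since c=3 > 2 and the regularity condition holds (9(n/3)^3 = (9/3^3)n^3 with 9/3^3 < 1), Case 3 applies: T(n) = Θ(f(n)) = O(n^3).

Answer: O(n^3) - Case 3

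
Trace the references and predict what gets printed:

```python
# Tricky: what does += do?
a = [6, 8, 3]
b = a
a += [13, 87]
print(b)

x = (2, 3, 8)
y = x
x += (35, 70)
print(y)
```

Key concept: += behavior differs for mutable vs immutable.
Step by step:
`a = [6, 8, 3]` → a = [6, 8, 3]
`b = a` → b = [6, 8, 3] (same object as a)
`a += [13, 87]` → a = [6, 8, 3, 13, 87] (same object as b); b = [6, 8, 3, 13, 87] (same object as a)
`print(b)` → prints [6, 8, 3, 13, 87]
`x = (2, 3, 8)` → x = (2, 3, 8)
`y = x` → y = (2, 3, 8)
`x += (35, 70)` → x = (2, 3, 8, 35, 70)
`print(y)` → prints (2, 3, 8)

Answer:
[6, 8, 3, 13, 87]
(2, 3, 8)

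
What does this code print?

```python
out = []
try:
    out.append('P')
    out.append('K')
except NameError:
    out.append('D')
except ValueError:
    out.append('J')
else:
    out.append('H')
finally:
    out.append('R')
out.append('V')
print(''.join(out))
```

Execution trace: 'P' (try body) → 'K' (try body, no exception) → 'H' (else) → 'R' (finally) → 'V' (after the try/except). Output: PKHRV

Answer: PKHRV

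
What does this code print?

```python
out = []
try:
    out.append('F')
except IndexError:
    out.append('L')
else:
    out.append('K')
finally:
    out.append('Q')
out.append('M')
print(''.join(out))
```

Execution trace: 'F' (try body, no exception) → 'K' (else) → 'Q' (finally) → 'M' (after the try/except). Output: FKQM

Answer: FKQM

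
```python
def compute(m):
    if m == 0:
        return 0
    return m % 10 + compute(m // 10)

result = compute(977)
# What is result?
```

Sum of digits of 977: 7 + 7 + 9 = 23

Answer: 23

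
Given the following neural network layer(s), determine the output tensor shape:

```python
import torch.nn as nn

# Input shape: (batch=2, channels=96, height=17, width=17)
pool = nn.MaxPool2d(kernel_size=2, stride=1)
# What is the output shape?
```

Input: (2, 96, 17, 17) -> Output: (2, 96, 16, 16)

Answer: (2, 96, 16, 16)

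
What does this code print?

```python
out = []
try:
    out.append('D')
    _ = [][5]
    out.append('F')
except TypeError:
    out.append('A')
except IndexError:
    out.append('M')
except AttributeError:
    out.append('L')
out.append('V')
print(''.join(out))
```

Execution trace: 'D' (try body) → 'M' (except IndexError) → 'V' (after the try/except). Output: DMV

Answer: DMV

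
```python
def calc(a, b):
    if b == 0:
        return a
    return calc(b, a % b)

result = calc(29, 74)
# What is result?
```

calc(29, 74) -> calc(74, 29) -> calc(29, 16) -> calc(16, 13) -> calc(13, 3) -> calc(3, 1) -> calc(1, 0) -> 1

Answer: 1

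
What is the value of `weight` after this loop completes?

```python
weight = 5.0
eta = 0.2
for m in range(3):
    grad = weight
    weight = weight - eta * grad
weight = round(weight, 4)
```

Gradient descent: w = 5.0 * (1 - 0.2)^3
`weight` takes the values: 5.0 → 4.0 → 3.2 → 2.56

Answer: 2.56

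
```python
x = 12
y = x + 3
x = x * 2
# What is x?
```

Trace:
`x = 12` → x = 12
`y = x + 3` → y = 15
`x = x * 2` → x = 24
So x = 24

Answer: 24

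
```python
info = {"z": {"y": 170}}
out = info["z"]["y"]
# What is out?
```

Trace:
`info = {"z": {"y": 170}}` → info = {'z': {'y': 170}}
`out = info["z"]["y"]` → out = 170
So out = 170

Answer: 170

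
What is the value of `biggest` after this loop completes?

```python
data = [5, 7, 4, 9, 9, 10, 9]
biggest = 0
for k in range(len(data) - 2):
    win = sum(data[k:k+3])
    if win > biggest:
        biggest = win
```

Max sum of 3-element window in [5, 7, 4, 9, 9, 10, 9]
`biggest` takes the values: 0 → 16 → 20 → 22 → 28

Answer: 28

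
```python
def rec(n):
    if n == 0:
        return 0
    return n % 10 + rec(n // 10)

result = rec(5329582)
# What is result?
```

Sum of digits of 5329582: 2 + 8 + 5 + 9 + 2 + 3 + 5 = 34

Answer: 34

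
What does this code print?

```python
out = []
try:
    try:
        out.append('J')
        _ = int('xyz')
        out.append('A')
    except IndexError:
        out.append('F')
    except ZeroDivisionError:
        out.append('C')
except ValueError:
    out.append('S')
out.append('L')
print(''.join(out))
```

Execution trace: 'J' (try body) → 'S' (outer except ValueError) → 'L' (after the try/except). Output: JSL

Answer: JSL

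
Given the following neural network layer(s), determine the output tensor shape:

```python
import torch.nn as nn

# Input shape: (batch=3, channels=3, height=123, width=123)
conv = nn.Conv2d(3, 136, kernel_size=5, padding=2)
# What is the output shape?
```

Input: (3, 3, 123, 123) -> Output: (3, 136, 123, 123)

Answer: (3, 136, 123, 123)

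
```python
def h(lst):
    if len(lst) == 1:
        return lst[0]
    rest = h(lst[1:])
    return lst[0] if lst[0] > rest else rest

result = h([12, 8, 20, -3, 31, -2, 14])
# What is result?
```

Recursive max over [12, 8, 20, -3, 31, -2, 14] = 31

Answer: 31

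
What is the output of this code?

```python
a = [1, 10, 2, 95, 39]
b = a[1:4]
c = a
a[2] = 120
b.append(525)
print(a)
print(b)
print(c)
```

Key concept: slice vs alias.
Step by step:
`a = [1, 10, 2, 95, 39]` → a = [1, 10, 2, 95, 39]
`b = a[1:4]` → b = [10, 2, 95]
`c = a` → c = [1, 10, 2, 95, 39] (same object as a)
`a[2] = 120` → a = [1, 10, 120, 95, 39] (same object as c); c = [1, 10, 120, 95, 39] (same object as a)
`b.append(525)` → b = [10, 2, 95, 525]
`print(a)` → prints [1, 10, 120, 95, 39]
`print(b)` → prints [10, 2, 95, 525]
`print(c)` → prints [1, 10, 120, 95, 39]

Answer:
[1, 10, 120, 95, 39]
[10, 2, 95, 525]
[1, 10, 120, 95, 39]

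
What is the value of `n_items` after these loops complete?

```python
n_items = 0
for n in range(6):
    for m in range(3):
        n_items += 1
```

6 * 3 = 18
`n_items` takes the values: 0 → 1 → 2 → 3 → 4 → 5 → 6 → 7 → 8 → 9 → 10 → 11 → 12 → 13 → 14 → 15 → 16 → 17 → 18

Answer: 18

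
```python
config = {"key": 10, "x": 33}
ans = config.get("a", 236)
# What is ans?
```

Trace:
`config = {"key": 10, "x": 33}` → config = {'key': 10, 'x': 33}
`ans = config.get("a", 236)` → ans = 236
So ans = 236

Answer: 236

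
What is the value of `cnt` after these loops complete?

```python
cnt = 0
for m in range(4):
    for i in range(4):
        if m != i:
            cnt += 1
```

4² - 4 (exclude diagonal)
`cnt` takes the values: 0 → 1 → 2 → 3 → 4 → 5 → 6 → 7 → 8 → 9 → 10 → 11 → 12

Answer: 12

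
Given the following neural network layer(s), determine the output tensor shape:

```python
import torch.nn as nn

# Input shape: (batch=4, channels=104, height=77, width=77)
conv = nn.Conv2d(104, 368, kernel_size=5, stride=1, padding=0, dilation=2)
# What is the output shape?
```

Input: (4, 104, 77, 77) -> Output: (4, 368, 69, 69)

Answer: (4, 368, 69, 69)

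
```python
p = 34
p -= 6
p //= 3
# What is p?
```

Trace:
`p = 34` → p = 34
`p -= 6` → p = 28
`p //= 3` → p = 9
So p = 9

Answer: 9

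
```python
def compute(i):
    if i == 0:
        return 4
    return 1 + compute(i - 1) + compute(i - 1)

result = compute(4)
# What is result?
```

compute(i) = 1 + 2·compute(i-1), compute(0)=4. Closed form: (4+1)·2^4 - 1 = 79.

Answer: 79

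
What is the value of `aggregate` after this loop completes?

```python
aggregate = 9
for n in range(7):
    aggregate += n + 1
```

Start at 9, add 1 to 7 = 37
`aggregate` takes the values: 9 → 10 → 12 → 15 → 19 → 24 → 30 → 37

Answer: 37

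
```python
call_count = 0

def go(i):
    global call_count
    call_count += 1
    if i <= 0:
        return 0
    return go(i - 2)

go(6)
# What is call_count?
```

Linear recursion stepping by 2: 4 calls from i=6 down to ≤0.

Answer: 4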